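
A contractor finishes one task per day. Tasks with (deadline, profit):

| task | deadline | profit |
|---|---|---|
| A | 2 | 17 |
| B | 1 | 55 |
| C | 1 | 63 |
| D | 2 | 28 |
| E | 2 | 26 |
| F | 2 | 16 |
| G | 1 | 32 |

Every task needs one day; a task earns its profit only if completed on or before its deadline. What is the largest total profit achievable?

91

Sort by profit descending; place each in the latest free slot ≤ its deadline.
Profit order: C=63 B=55 G=32 D=28 E=26 A=17 F=16
Assign: C→slot 1, B skipped, G skipped, D→slot 2, E skipped, A skipped, F skipped.
Slots: [1:C] [2:D]
Profit = 63 + 28 = 91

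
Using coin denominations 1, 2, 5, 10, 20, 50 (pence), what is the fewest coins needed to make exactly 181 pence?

Greedy: take as many of the largest coin as possible, then repeat with the remainder.
181 − 3×50→31 − 1×20→11 − 1×10→1 − 1×1→0
Total coins = 3 + 1 + 1 + 1 = 6

6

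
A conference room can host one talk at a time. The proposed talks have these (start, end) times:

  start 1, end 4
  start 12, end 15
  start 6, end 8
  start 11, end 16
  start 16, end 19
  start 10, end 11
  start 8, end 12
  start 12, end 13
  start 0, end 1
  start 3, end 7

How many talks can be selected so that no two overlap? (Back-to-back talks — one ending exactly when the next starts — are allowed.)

6

Greedy by earliest finish: after sorting by end time, pick each interval compatible with the last pick.
Sorted by end: (0,1)  (1,4)  (3,7)  (6,8)  (10,11)  (8,12)  (12,13)  (12,15)  (11,16)  (16,19)
take (0,1); take (1,4); skip (3,7); take (6,8); take (10,11); skip (8,12); take (12,13); skip (12,15); skip (11,16); take (16,19).
Selected 6 talks.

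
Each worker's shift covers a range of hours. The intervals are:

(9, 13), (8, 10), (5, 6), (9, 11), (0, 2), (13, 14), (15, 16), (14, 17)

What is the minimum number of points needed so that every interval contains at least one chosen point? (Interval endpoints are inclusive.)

5

Sort by right endpoint; whenever an interval is uncovered, place a point at its right end.
By right end: [0,2]  [5,6]  [8,10]  [9,11]  [9,13]  [13,14]  [15,16]  [14,17]
[0,2] uncovered → point at 2; [5,6] uncovered → point at 6; [8,10] uncovered → point at 10; [13,14] uncovered → point at 14; [15,16] uncovered → point at 16.
Points: 2, 6, 10, 14, 16 (5 total).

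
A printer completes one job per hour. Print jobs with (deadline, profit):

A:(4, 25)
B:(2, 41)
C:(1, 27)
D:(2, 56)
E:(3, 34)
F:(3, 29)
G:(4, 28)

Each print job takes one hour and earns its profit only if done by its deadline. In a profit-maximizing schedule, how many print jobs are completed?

Sort by profit descending; place each in the latest free slot ≤ its deadline.
By profit: D(d2,56), B(d2,41), E(d3,34), F(d3,29), G(d4,28), C(d1,27), A(d4,25)
D→slot 2; B→slot 1; E→slot 3; F skipped; G→slot 4; C skipped; A skipped.
4 of 7 scheduled.

4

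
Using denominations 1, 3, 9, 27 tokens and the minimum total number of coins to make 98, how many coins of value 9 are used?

1

Greedy: take as many of the largest coin as possible, then repeat with the remainder.
98 − 3×27→17 − 1×9→8 − 2×3→2 − 2×1→0
Count of 9: 1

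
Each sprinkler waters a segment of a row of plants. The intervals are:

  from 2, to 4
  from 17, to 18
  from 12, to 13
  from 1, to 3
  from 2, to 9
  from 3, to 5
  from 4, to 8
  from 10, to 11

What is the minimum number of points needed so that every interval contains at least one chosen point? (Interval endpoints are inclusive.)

5

By right end: [1,3]  [2,4]  [3,5]  [4,8]  [2,9]  [10,11]  [12,13]  [17,18]
[1,3] uncovered → point at 3; [4,8] uncovered → point at 8; [10,11] uncovered → point at 11; [12,13] uncovered → point at 13; [17,18] uncovered → point at 18.
Points: 3, 8, 11, 13, 18 (5 total).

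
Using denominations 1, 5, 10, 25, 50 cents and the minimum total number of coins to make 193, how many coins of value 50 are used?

3

Greedy: take as many of the largest coin as possible, then repeat with the remainder.
193 = 3×50 + 1×25 + 1×10 + 1×5 + 3×1
Count of 50: 3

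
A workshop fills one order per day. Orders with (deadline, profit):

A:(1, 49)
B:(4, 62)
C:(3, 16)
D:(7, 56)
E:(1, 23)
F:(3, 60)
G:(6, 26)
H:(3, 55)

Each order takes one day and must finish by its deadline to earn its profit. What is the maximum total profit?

Take jobs in profit order; each goes to the latest open slot no later than its deadline.
Profit order: B=62 F=60 D=56 H=55 A=49 G=26 E=23 C=16
Assign: B→slot 4, F→slot 3, D→slot 7, H→slot 2, A→slot 1, G→slot 6, E skipped, C skipped.
Slots: [1:A] [2:H] [3:F] [4:B] [6:G] [7:D]
Profit = 49 + 55 + 60 + 62 + 26 + 56 = 308

308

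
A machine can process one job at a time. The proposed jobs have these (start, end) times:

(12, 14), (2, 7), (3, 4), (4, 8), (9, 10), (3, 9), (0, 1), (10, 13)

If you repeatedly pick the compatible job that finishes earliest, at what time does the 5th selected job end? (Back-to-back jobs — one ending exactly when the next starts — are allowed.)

Order by finish time; keep every interval that doesn't clash with the previous kept one.
Sorted by end: (0,1)  (3,4)  (2,7)  (4,8)  (3,9)  (9,10)  (10,13)  (12,14)
take (0,1); take (3,4); skip (2,7); take (4,8); take (9,10); take (10,13).
Selected: (0,1) (3,4) (4,8) (9,10) (10,13)

13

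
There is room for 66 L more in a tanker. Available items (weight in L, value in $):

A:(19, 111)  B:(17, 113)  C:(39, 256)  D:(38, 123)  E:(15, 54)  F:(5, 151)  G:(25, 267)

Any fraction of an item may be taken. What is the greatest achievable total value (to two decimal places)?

Order: F (151/5=30.20) > G (267/25=10.68) > B (113/17=6.65) > C (256/39=6.56) > A (111/19=5.84) > E (54/15=3.60) > D (123/38=3.24)
Fill: take F (5 @ 151) → take G (25 @ 267) → take B (17 @ 113) → take 19/39 of C → 124.72; 66/66 used.
Total value = 655.72

655.72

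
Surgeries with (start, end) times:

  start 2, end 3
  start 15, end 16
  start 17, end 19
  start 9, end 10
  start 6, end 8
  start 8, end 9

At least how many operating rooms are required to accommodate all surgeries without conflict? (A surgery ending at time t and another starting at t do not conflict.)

The answer is the maximum number of intervals overlapping at any instant.
Events (time:±→running): 2:+→1 … peak 1.

1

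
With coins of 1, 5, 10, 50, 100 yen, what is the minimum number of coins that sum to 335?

Greedy: take as many of the largest coin as possible, then repeat with the remainder.
335 = 3×100 + 3×10 + 1×5
Total coins = 3 + 3 + 1 = 7

7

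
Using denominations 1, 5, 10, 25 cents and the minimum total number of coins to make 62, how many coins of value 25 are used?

2

62 − 2×25→12 − 1×10→2 − 2×1→0
Count of 25: 2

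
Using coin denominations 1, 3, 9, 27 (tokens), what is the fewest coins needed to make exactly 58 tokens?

58 = 2×27 + 1×3 + 1×1
Total coins = 2 + 1 + 1 = 4

4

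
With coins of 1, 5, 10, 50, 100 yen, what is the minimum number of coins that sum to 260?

4

Greedy: take as many of the largest coin as possible, then repeat with the remainder.
260 = 2×100 + 1×50 + 1×10
Total coins = 2 + 1 + 1 = 4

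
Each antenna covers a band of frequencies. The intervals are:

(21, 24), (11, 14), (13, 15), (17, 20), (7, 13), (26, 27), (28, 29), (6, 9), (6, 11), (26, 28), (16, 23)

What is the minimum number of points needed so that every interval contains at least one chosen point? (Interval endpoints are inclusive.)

6

Sorted: [6,9] [6,11] [7,13] [11,14] [13,15] [17,20] [16,23] [21,24] [26,27] [26,28] [28,29]
{[6,9],[6,11],[7,13]} hit by 9; {[11,14],[13,15]} hit by 14; {[17,20],[16,23]} hit by 20; {[21,24]} hit by 24; {[26,27],[26,28]} hit by 27; {[28,29]} hit by 29.
Points: 9, 14, 20, 24, 27, 29 (6 total).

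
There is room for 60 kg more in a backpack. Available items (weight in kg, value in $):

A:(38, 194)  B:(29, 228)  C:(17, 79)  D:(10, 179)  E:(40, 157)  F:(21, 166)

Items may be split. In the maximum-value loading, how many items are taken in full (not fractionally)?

3

Sort by value per unit weight and fill in that order.
Order: D (179/10=17.90) > F (166/21=7.90) > B (228/29=7.86) > A (194/38=5.11) > C (79/17=4.65) > E (157/40=3.92)
Fill: take D (10 @ 179) → take F (21 @ 166) → take B (29 @ 228); 60/60 used.
3 item(s) taken whole.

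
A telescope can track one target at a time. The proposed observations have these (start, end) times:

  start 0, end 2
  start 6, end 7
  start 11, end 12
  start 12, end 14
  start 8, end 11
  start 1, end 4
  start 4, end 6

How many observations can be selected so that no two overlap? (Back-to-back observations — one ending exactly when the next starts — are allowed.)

Sorted by end: (0,2)  (1,4)  (4,6)  (6,7)  (8,11)  (11,12)  (12,14)
take (0,2); take (4,6); take (6,7); take (8,11); take (11,12); take (12,14).
Selected 6 observations.

6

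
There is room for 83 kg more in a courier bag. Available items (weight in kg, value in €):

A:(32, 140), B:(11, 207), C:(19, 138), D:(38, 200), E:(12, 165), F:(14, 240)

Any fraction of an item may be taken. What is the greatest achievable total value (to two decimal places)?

Greedy by value/weight ratio, highest first.
Ratios (sorted): B 18.82, F 17.14, E 13.75, C 7.26, D 5.26, A 4.38
take B (11 @ 207); take F (14 @ 240); take E (12 @ 165); take C (19 @ 138); take 27/38 of D → 142.11. Capacity used 83/83.
Total value = 892.11

892.11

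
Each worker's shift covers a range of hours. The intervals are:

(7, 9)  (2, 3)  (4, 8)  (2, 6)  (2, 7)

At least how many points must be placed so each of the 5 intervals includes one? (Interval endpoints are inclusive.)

2

Process intervals by earliest right end; each time one isn't hit yet, stab at its right endpoint.
Sorted: [2,3] [2,6] [2,7] [4,8] [7,9]
{[2,3],[2,6],[2,7]} hit by 3; {[4,8],[7,9]} hit by 8.
Points: 3, 8 (2 total).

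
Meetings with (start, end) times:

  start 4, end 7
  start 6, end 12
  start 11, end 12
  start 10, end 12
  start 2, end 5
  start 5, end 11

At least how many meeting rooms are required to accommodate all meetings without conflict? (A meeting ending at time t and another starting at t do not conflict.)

starts: [2, 4, 5, 6, 10, 11]
ends:   [5, 7, 11, 12, 12, 12]
s2→1 s4→2 e5→1 s5→2 s6→3  — peak 3.

3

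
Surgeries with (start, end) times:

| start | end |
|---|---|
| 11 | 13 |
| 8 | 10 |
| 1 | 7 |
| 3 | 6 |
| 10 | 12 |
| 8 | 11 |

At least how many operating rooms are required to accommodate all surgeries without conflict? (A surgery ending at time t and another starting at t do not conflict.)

2

Count concurrent intervals with a sweep; the peak is the room count.
Events (time:±→running): 1:+→1 3:+→2 … peak 2.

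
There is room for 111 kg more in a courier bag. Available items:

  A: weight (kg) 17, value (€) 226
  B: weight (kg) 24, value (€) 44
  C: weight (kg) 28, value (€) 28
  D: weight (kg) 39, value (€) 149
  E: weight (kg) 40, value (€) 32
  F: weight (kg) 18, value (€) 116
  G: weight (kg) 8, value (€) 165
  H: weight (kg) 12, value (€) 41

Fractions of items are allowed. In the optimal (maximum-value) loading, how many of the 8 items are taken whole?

5

Sort by value per unit weight and fill in that order.
Order: G (165/8=20.62) > A (226/17=13.29) > F (116/18=6.44) > D (149/39=3.82) > H (41/12=3.42) > B (44/24=1.83) > C (28/28=1.00) > E (32/40=0.80)
Fill: take G (8 @ 165) → take A (17 @ 226) → take F (18 @ 116) → take D (39 @ 149) → take H (12 @ 41) → take 17/24 of B → 31.17; 111/111 used.
5 item(s) taken whole; one partial (take 17/24 of B).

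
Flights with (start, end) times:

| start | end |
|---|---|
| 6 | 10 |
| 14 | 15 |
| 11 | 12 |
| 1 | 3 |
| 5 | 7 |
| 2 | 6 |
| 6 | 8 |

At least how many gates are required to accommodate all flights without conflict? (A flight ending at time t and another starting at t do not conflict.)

Count concurrent intervals with a sweep; the peak is the room count.
starts: [1, 2, 5, 6, 6, 11, 14]
ends:   [3, 6, 7, 8, 10, 12, 15]
s1→1 s2→2 e3→1 s5→2 e6→1 s6→2 s6→3  — peak 3.

3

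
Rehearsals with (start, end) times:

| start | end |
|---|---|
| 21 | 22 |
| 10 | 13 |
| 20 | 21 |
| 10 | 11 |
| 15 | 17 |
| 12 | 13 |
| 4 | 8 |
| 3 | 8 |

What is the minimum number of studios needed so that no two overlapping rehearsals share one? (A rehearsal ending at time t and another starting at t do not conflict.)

Count concurrent intervals with a sweep; the peak is the room count.
Events (time:±→running): 3:+→1 4:+→2 … peak 2.

2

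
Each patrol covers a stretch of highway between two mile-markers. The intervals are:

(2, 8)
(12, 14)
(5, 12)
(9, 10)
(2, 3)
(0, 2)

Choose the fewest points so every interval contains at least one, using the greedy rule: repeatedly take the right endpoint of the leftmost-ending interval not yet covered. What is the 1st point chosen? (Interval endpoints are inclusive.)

2

Sort by right endpoint; whenever an interval is uncovered, place a point at its right end.
By right end: [0,2]  [2,3]  [2,8]  [9,10]  [5,12]  [12,14]
[0,2] uncovered → point at 2; [9,10] uncovered → point at 10; [12,14] uncovered → point at 14.
Points: 2, 10, 14 (3 total).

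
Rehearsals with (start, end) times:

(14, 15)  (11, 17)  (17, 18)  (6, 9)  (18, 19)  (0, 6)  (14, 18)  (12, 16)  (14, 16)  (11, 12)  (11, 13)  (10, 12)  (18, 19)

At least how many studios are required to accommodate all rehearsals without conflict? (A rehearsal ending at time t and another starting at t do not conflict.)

5

The answer is the maximum number of intervals overlapping at any instant.
starts: [0, 6, 10, 11, 11, 11, 12, 14, 14, 14, 17, 18, 18]
ends:   [6, 9, 12, 12, 13, 15, 16, 16, 17, 18, 18, 19, 19]
s0→1 e6→0 s6→1 e9→0 s10→1 s11→2 s11→3 s11→4 e12→3 e12→2 s12→3 e13→2 s14→3 s14→4 s14→5  — peak 5.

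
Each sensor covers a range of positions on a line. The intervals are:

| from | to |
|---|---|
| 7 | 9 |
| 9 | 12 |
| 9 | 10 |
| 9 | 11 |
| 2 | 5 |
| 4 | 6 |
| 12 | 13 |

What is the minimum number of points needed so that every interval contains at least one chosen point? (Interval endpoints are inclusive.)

3

Sort by right endpoint; whenever an interval is uncovered, place a point at its right end.
Sorted: [2,5] [4,6] [7,9] [9,10] [9,11] [9,12] [12,13]
{[2,5],[4,6]} hit by 5; {[7,9],[9,10],[9,11],[9,12]} hit by 9; {[12,13]} hit by 13.
Points: 5, 9, 13 (3 total).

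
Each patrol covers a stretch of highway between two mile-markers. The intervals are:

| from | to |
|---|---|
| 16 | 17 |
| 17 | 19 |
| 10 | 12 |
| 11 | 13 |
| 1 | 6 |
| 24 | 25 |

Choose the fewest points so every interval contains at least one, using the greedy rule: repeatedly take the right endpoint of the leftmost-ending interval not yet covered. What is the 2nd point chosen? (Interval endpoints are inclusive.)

12

By right end: [1,6]  [10,12]  [11,13]  [16,17]  [17,19]  [24,25]
[1,6] uncovered → point at 6; [10,12] uncovered → point at 12; [16,17] uncovered → point at 17; [24,25] uncovered → point at 25.
Points: 6, 12, 17, 25 (4 total).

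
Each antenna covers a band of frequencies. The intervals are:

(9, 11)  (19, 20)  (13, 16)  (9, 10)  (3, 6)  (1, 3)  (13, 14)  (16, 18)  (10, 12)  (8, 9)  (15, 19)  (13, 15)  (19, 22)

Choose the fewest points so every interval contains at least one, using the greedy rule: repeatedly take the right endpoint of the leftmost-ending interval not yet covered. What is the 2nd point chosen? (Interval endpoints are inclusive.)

9

Sort by right endpoint; whenever an interval is uncovered, place a point at its right end.
Sorted: [1,3] [3,6] [8,9] [9,10] [9,11] [10,12] [13,14] [13,15] [13,16] [16,18] [15,19] [19,20] [19,22]
{[1,3],[3,6]} hit by 3; {[8,9],[9,10],[9,11]} hit by 9; {[10,12]} hit by 12; {[13,14],[13,15],[13,16]} hit by 14; {[16,18],[15,19]} hit by 18; {[19,20],[19,22]} hit by 20.
Points: 3, 9, 12, 14, 18, 20 (6 total).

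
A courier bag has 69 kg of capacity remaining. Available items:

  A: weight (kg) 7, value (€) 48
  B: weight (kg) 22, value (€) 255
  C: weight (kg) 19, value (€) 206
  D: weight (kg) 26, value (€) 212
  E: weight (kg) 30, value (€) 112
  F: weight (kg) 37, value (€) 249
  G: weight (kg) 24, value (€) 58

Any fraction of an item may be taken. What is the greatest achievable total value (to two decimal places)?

Ratios (sorted): B 11.59, C 10.84, D 8.15, A 6.86, F 6.73, E 3.73, G 2.42
take B (22 @ 255); take C (19 @ 206); take D (26 @ 212); take 2/7 of A → 13.71. Capacity used 69/69.
Total value = 686.71

686.71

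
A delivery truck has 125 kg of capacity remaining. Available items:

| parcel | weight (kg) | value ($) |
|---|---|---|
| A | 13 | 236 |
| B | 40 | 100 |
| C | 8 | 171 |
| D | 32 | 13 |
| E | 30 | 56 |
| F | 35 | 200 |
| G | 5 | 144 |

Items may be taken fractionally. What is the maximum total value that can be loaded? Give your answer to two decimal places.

895.80

Order: G (144/5=28.80) > C (171/8=21.38) > A (236/13=18.15) > F (200/35=5.71) > B (100/40=2.50) > E (56/30=1.87) > D (13/32=0.41)
Fill: take G (5 @ 144) → take C (8 @ 171) → take A (13 @ 236) → take F (35 @ 200) → take B (40 @ 100) → take 24/30 of E → 44.80; 125/125 used.
Total value = 895.80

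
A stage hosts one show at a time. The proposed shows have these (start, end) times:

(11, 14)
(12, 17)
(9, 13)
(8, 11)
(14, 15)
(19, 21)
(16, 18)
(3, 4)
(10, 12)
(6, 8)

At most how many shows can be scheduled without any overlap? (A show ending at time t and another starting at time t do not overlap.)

Sort by end time and greedily take each interval whose start is ≥ the last chosen end.
Sorted by end: (3,4)  (6,8)  (8,11)  (10,12)  (9,13)  (11,14)  (14,15)  (12,17)  (16,18)  (19,21)
take (3,4); take (6,8); take (8,11); take (11,14); take (14,15); take (16,18); take (19,21).
Selected 7 shows.

7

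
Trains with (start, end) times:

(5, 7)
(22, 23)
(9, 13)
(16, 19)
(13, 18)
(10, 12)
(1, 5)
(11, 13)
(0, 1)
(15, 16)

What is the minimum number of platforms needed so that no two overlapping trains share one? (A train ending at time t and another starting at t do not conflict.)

Count concurrent intervals with a sweep; the peak is the room count.
starts: [0, 1, 5, 9, 10, 11, 13, 15, 16, 22]
ends:   [1, 5, 7, 12, 13, 13, 16, 18, 19, 23]
s0→1 e1→0 s1→1 e5→0 s5→1 e7→0 s9→1 s10→2 s11→3  — peak 3.

3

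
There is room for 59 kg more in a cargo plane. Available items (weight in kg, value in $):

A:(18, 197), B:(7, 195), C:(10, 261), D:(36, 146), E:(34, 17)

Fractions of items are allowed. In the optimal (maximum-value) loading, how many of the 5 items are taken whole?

3

Greedy by value/weight ratio, highest first.
Ratios (sorted): B 27.86, C 26.10, A 10.94, D 4.06, E 0.50
take B (7 @ 195); take C (10 @ 261); take A (18 @ 197); take 24/36 of D → 97.33. Capacity used 59/59.
3 item(s) taken whole; one partial (take 24/36 of D).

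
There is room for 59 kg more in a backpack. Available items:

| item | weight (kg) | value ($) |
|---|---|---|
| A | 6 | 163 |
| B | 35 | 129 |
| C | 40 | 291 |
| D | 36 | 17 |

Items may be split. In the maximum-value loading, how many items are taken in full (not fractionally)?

Sort by value per unit weight and fill in that order.
Ratios (sorted): A 27.17, C 7.28, B 3.69, D 0.47
take A (6 @ 163); take C (40 @ 291); take 13/35 of B → 47.91. Capacity used 59/59.
2 item(s) taken whole; one partial (take 13/35 of B).

2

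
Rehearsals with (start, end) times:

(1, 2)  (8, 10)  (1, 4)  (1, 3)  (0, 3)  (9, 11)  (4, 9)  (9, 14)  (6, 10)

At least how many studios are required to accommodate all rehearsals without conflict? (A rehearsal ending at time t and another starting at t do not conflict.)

4

The answer is the maximum number of intervals overlapping at any instant.
Events (time:±→running): 0:+→1 1:+→2 1:+→3 1:+→4 … peak 4.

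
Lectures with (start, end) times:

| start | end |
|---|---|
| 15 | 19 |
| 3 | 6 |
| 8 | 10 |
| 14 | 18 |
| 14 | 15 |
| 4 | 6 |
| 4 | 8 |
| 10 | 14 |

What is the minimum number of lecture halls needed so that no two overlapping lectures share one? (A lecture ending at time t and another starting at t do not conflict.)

Events (time:±→running): 3:+→1 4:+→2 4:+→3 … peak 3.

3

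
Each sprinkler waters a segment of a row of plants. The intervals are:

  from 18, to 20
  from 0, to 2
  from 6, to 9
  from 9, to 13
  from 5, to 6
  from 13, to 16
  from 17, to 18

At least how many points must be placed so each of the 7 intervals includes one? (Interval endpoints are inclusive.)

4

Sort by right endpoint; whenever an interval is uncovered, place a point at its right end.
Sorted: [0,2] [5,6] [6,9] [9,13] [13,16] [17,18] [18,20]
{[0,2]} hit by 2; {[5,6],[6,9]} hit by 6; {[9,13],[13,16]} hit by 13; {[17,18],[18,20]} hit by 18.
Points: 2, 6, 13, 18 (4 total).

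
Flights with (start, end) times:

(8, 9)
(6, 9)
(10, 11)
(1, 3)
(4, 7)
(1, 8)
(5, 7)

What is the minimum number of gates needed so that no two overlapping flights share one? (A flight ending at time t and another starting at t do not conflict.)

4

The answer is the maximum number of intervals overlapping at any instant.
starts: [1, 1, 4, 5, 6, 8, 10]
ends:   [3, 7, 7, 8, 9, 9, 11]
s1→1 s1→2 e3→1 s4→2 s5→3 s6→4  — peak 4.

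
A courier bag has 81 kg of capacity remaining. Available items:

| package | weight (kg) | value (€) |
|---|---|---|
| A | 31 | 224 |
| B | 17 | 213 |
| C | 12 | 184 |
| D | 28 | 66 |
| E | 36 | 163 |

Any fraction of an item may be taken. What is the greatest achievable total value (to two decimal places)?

716.08

Order: C (184/12=15.33) > B (213/17=12.53) > A (224/31=7.23) > E (163/36=4.53) > D (66/28=2.36)
Fill: take C (12 @ 184) → take B (17 @ 213) → take A (31 @ 224) → take 21/36 of E → 95.08; 81/81 used.
Total value = 716.08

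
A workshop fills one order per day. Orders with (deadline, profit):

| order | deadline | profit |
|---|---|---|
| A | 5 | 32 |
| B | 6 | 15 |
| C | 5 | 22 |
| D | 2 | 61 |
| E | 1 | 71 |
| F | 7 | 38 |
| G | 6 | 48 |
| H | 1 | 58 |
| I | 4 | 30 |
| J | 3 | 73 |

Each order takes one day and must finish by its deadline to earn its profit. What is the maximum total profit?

Sort by profit descending; place each in the latest free slot ≤ its deadline.
By profit: J(d3,73), E(d1,71), D(d2,61), H(d1,58), G(d6,48), F(d7,38), A(d5,32), I(d4,30), C(d5,22), B(d6,15)
J→slot 3; E→slot 1; D→slot 2; H skipped; G→slot 6; F→slot 7; A→slot 5; I→slot 4; C skipped; B skipped.
Profit = 71 + 61 + 73 + 30 + 32 + 48 + 38 = 353

353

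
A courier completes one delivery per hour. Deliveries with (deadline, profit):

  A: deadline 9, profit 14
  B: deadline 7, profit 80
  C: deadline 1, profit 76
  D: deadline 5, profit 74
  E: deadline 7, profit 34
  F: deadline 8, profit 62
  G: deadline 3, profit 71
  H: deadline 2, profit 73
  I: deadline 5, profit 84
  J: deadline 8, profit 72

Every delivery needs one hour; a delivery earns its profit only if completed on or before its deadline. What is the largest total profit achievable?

606

By profit: I(d5,84), B(d7,80), C(d1,76), D(d5,74), H(d2,73), J(d8,72), G(d3,71), F(d8,62), E(d7,34), A(d9,14)
I→slot 5; B→slot 7; C→slot 1; D→slot 4; H→slot 2; J→slot 8; G→slot 3; F→slot 6; E skipped; A→slot 9.
Profit = 76 + 73 + 71 + 74 + 84 + 62 + 80 + 72 + 14 = 606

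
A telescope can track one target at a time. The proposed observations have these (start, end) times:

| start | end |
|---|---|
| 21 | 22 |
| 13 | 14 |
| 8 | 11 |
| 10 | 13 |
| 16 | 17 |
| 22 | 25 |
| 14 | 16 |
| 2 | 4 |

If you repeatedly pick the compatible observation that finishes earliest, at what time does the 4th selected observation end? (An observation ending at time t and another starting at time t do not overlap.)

16

Greedy by earliest finish: after sorting by end time, pick each interval compatible with the last pick.
By end time: (2,4), (8,11), (10,13), (13,14), (14,16), (16,17), (21,22), (22,25).
Pick (2,4); next start ≥ 4 → (8,11); next start ≥ 11 → (13,14); next start ≥ 14 → (14,16); next start ≥ 16 → (16,17); next start ≥ 17 → (21,22); next start ≥ 22 → (22,25).
Selected: (2,4) (8,11) (13,14) (14,16) (16,17) (21,22) (22,25)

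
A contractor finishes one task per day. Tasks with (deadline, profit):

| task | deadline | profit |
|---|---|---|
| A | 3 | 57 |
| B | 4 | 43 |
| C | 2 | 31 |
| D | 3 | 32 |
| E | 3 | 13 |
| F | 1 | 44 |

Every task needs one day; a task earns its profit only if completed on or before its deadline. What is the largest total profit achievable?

By profit: A(d3,57), F(d1,44), B(d4,43), D(d3,32), C(d2,31), E(d3,13)
A→slot 3; F→slot 1; B→slot 4; D→slot 2; C skipped; E skipped.
Profit = 44 + 32 + 57 + 43 = 176

176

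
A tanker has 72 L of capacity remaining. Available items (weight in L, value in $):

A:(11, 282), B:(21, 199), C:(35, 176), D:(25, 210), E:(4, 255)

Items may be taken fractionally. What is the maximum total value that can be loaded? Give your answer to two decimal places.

1001.31

Sort by value per unit weight and fill in that order.
Ratios (sorted): E 63.75, A 25.64, B 9.48, D 8.40, C 5.03
take E (4 @ 255); take A (11 @ 282); take B (21 @ 199); take D (25 @ 210); take 11/35 of C → 55.31. Capacity used 72/72.
Total value = 1001.31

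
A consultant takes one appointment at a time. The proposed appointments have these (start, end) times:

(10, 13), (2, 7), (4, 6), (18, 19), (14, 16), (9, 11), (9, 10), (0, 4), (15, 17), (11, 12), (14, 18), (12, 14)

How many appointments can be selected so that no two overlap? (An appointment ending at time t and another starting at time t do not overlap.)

By end time: (0,4), (4,6), (2,7), (9,10), (9,11), (11,12), (10,13), (12,14), (14,16), (15,17), (14,18), (18,19).
Pick (0,4); next start ≥ 4 → (4,6); next start ≥ 6 → (9,10); next start ≥ 10 → (11,12); next start ≥ 12 → (12,14); next start ≥ 14 → (14,16); next start ≥ 16 → (18,19).
Selected 7 appointments.

7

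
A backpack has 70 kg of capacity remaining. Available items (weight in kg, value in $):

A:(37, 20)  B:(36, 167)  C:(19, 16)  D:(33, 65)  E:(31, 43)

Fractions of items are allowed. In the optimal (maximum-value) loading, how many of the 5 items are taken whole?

Order: B (167/36=4.64) > D (65/33=1.97) > E (43/31=1.39) > C (16/19=0.84) > A (20/37=0.54)
Fill: take B (36 @ 167) → take D (33 @ 65) → take 1/31 of E → 1.39; 70/70 used.
2 item(s) taken whole; one partial (take 1/31 of E).

2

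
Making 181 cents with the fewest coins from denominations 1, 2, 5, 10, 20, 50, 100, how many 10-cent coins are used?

Greedy: take as many of the largest coin as possible, then repeat with the remainder.
181 = 1×100 + 1×50 + 1×20 + 1×10 + 1×1
Count of 10: 1

1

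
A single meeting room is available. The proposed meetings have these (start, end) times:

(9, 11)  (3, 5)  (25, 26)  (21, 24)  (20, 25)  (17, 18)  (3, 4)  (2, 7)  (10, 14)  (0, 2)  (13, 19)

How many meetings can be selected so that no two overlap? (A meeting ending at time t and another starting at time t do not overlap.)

Greedy by earliest finish: after sorting by end time, pick each interval compatible with the last pick.
By end time: (0,2), (3,4), (3,5), (2,7), (9,11), (10,14), (17,18), (13,19), (21,24), (20,25), (25,26).
Pick (0,2); next start ≥ 2 → (3,4); next start ≥ 4 → (9,11); next start ≥ 11 → (17,18); next start ≥ 18 → (21,24); next start ≥ 24 → (25,26).
Selected 6 meetings.

6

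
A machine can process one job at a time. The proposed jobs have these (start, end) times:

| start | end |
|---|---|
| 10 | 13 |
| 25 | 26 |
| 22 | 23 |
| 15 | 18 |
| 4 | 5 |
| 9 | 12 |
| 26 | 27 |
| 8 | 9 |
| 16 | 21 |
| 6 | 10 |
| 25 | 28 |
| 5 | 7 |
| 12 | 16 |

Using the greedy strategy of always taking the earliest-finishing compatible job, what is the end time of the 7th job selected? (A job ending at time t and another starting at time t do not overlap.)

Greedy by earliest finish: after sorting by end time, pick each interval compatible with the last pick.
Sorted by end: (4,5)  (5,7)  (8,9)  (6,10)  (9,12)  (10,13)  (12,16)  (15,18)  (16,21)  (22,23)  (25,26)  (26,27)  (25,28)
take (4,5); take (5,7); take (8,9); skip (6,10); take (9,12); take (12,16); take (16,21); take (22,23); take (25,26); take (26,27).
Selected: (4,5) (5,7) (8,9) (9,12) (12,16) (16,21) (22,23) (25,26) (26,27)

23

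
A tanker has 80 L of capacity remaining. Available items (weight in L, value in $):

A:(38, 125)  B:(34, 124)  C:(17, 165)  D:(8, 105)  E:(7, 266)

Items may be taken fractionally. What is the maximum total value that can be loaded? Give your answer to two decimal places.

Sort by value per unit weight and fill in that order.
Order: E (266/7=38.00) > D (105/8=13.12) > C (165/17=9.71) > B (124/34=3.65) > A (125/38=3.29)
Fill: take E (7 @ 266) → take D (8 @ 105) → take C (17 @ 165) → take B (34 @ 124) → take 14/38 of A → 46.05; 80/80 used.
Total value = 706.05

706.05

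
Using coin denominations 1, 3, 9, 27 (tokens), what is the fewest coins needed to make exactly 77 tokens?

77 − 2×27→23 − 2×9→5 − 1×3→2 − 2×1→0
Total coins = 2 + 2 + 1 + 2 = 7

7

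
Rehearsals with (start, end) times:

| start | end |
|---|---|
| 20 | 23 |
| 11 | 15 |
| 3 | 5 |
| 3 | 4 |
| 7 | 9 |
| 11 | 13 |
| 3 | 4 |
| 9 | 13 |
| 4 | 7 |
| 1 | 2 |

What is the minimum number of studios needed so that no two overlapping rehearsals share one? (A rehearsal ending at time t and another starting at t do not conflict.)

3

Events (time:±→running): 1:+→1 2:-→0 3:+→1 3:+→2 3:+→3 … peak 3.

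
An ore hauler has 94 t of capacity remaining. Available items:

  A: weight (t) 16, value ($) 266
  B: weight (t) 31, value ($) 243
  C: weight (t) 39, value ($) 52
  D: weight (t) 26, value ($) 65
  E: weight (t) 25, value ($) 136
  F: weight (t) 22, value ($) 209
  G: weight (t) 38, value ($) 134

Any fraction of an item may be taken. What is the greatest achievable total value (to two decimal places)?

Sort by value per unit weight and fill in that order.
Ratios (sorted): A 16.62, F 9.50, B 7.84, E 5.44, G 3.53, D 2.50, C 1.33
take A (16 @ 266); take F (22 @ 209); take B (31 @ 243); take E (25 @ 136). Capacity used 94/94.
Total value = 854.00

854.00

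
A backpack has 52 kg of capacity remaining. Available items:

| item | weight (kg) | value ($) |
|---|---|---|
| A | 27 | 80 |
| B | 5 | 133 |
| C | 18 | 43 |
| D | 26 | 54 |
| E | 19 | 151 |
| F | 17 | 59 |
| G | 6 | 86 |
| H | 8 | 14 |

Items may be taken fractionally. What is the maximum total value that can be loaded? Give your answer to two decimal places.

443.81

Order: B (133/5=26.60) > G (86/6=14.33) > E (151/19=7.95) > F (59/17=3.47) > A (80/27=2.96) > C (43/18=2.39) > D (54/26=2.08) > H (14/8=1.75)
Fill: take B (5 @ 133) → take G (6 @ 86) → take E (19 @ 151) → take F (17 @ 59) → take 5/27 of A → 14.81; 52/52 used.
Total value = 443.81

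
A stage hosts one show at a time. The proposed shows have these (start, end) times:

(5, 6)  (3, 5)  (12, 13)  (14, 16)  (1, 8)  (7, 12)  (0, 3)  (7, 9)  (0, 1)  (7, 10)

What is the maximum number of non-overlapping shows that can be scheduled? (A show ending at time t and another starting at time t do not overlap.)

By end time: (0,1), (0,3), (3,5), (5,6), (1,8), (7,9), (7,10), (7,12), (12,13), (14,16).
Pick (0,1); next start ≥ 1 → (3,5); next start ≥ 5 → (5,6); next start ≥ 6 → (7,9); next start ≥ 9 → (12,13); next start ≥ 13 → (14,16).
Selected 6 shows.

6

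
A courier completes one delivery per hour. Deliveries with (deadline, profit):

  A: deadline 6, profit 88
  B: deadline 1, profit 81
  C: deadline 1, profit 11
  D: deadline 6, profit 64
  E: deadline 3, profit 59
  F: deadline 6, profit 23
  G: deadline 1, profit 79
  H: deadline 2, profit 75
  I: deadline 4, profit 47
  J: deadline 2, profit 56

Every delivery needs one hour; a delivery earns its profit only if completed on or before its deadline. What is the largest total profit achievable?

Take jobs in profit order; each goes to the latest open slot no later than its deadline.
By profit: A(d6,88), B(d1,81), G(d1,79), H(d2,75), D(d6,64), E(d3,59), J(d2,56), I(d4,47), F(d6,23), C(d1,11)
A→slot 6; B→slot 1; G skipped; H→slot 2; D→slot 5; E→slot 3; J skipped; I→slot 4; F skipped; C skipped.
Profit = 81 + 75 + 59 + 47 + 64 + 88 = 414

414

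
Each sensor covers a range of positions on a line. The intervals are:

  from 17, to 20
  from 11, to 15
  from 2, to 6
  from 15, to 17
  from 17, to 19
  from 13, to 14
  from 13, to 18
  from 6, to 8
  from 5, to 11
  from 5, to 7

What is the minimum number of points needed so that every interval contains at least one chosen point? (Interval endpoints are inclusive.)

3

Process intervals by earliest right end; each time one isn't hit yet, stab at its right endpoint.
By right end: [2,6]  [5,7]  [6,8]  [5,11]  [13,14]  [11,15]  [15,17]  [13,18]  [17,19]  [17,20]
[2,6] uncovered → point at 6; [13,14] uncovered → point at 14; [15,17] uncovered → point at 17.
Points: 6, 14, 17 (3 total).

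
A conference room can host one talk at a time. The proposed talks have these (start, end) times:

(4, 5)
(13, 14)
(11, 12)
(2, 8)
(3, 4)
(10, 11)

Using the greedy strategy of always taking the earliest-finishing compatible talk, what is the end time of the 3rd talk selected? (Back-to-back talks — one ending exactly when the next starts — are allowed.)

Order by finish time; keep every interval that doesn't clash with the previous kept one.
By end time: (3,4), (4,5), (2,8), (10,11), (11,12), (13,14).
Pick (3,4); next start ≥ 4 → (4,5); next start ≥ 5 → (10,11); next start ≥ 11 → (11,12); next start ≥ 12 → (13,14).
Selected: (3,4) (4,5) (10,11) (11,12) (13,14)

11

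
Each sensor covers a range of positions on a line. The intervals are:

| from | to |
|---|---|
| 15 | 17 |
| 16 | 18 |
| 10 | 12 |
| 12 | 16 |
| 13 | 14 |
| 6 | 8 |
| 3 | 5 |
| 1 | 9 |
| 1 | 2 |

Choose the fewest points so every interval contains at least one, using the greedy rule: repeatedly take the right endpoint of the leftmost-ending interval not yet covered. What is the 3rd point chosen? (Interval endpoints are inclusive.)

8

Process intervals by earliest right end; each time one isn't hit yet, stab at its right endpoint.
Sorted: [1,2] [3,5] [6,8] [1,9] [10,12] [13,14] [12,16] [15,17] [16,18]
{[1,2]} hit by 2; {[3,5]} hit by 5; {[6,8],[1,9]} hit by 8; {[10,12]} hit by 12; {[13,14],[12,16]} hit by 14; {[15,17],[16,18]} hit by 17.
Points: 2, 5, 8, 12, 14, 17 (6 total).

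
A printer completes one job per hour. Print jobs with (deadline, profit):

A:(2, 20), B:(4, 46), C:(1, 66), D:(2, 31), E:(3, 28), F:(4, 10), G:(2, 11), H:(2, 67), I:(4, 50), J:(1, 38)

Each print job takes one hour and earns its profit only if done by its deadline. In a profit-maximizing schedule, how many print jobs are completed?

Sort by profit descending; place each in the latest free slot ≤ its deadline.
By profit: H(d2,67), C(d1,66), I(d4,50), B(d4,46), J(d1,38), D(d2,31), E(d3,28), A(d2,20), G(d2,11), F(d4,10)
H→slot 2; C→slot 1; I→slot 4; B→slot 3; J skipped; D skipped; E skipped; A skipped; G skipped; F skipped.
4 of 10 scheduled.

4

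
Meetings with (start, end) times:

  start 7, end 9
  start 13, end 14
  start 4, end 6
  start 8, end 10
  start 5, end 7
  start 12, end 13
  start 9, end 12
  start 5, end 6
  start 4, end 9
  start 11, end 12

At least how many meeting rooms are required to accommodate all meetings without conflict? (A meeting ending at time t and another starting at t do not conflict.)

Count concurrent intervals with a sweep; the peak is the room count.
starts: [4, 4, 5, 5, 7, 8, 9, 11, 12, 13]
ends:   [6, 6, 7, 9, 9, 10, 12, 12, 13, 14]
s4→1 s4→2 s5→3 s5→4  — peak 4.

4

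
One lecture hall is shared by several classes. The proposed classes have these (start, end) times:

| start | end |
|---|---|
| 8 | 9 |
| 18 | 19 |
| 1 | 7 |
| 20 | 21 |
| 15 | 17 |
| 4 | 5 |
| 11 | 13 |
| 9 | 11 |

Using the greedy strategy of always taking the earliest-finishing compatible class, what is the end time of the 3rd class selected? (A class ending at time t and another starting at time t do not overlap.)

11

Greedy by earliest finish: after sorting by end time, pick each interval compatible with the last pick.
Sorted by end: (4,5)  (1,7)  (8,9)  (9,11)  (11,13)  (15,17)  (18,19)  (20,21)
take (4,5); take (8,9); take (9,11); take (11,13); take (15,17); take (18,19); take (20,21).
Selected: (4,5) (8,9) (9,11) (11,13) (15,17) (18,19) (20,21)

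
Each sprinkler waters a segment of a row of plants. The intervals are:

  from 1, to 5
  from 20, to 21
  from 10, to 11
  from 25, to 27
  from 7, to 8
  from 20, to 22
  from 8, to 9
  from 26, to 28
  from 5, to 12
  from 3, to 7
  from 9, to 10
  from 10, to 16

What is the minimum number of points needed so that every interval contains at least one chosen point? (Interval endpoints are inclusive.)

5

Process intervals by earliest right end; each time one isn't hit yet, stab at its right endpoint.
Sorted: [1,5] [3,7] [7,8] [8,9] [9,10] [10,11] [5,12] [10,16] [20,21] [20,22] [25,27] [26,28]
{[1,5],[3,7]} hit by 5; {[7,8],[8,9]} hit by 8; {[9,10],[10,11],[5,12],[10,16]} hit by 10; {[20,21],[20,22]} hit by 21; {[25,27],[26,28]} hit by 27.
Points: 5, 8, 10, 21, 27 (5 total).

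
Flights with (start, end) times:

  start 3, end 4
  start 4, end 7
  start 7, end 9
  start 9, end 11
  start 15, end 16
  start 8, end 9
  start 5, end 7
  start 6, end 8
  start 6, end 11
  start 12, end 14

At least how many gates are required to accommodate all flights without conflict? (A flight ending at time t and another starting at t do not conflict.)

Count concurrent intervals with a sweep; the peak is the room count.
starts: [3, 4, 5, 6, 6, 7, 8, 9, 12, 15]
ends:   [4, 7, 7, 8, 9, 9, 11, 11, 14, 16]
s3→1 e4→0 s4→1 s5→2 s6→3 s6→4  — peak 4.

4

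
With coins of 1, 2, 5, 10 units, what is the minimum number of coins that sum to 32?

4

Use the largest denomination that fits, subtract, and repeat.
32 − 3×10→2 − 1×2→0
Total coins = 3 + 1 = 4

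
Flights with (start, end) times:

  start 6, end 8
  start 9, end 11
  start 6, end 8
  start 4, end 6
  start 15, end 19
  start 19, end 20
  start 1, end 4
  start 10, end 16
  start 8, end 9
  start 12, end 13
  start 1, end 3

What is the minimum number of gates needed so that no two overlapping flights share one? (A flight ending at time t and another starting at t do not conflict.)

starts: [1, 1, 4, 6, 6, 8, 9, 10, 12, 15, 19]
ends:   [3, 4, 6, 8, 8, 9, 11, 13, 16, 19, 20]
s1→1 s1→2  — peak 2.

2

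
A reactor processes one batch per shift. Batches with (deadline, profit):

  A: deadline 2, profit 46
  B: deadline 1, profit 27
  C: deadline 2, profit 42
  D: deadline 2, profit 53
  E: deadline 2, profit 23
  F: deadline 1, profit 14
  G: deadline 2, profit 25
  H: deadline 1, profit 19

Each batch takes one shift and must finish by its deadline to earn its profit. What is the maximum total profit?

99

Profit order: D=53 A=46 C=42 B=27 G=25 E=23 H=19 F=14
Assign: D→slot 2, A→slot 1, C skipped, B skipped, G skipped, E skipped, H skipped, F skipped.
Slots: [1:A] [2:D]
Profit = 46 + 53 = 99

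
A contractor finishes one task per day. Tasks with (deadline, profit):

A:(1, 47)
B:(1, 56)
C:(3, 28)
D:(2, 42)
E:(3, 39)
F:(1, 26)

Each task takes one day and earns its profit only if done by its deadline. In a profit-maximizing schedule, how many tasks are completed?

3

Sort by profit descending; place each in the latest free slot ≤ its deadline.
Profit order: B=56 A=47 D=42 E=39 C=28 F=26
Assign: B→slot 1, A skipped, D→slot 2, E→slot 3, C skipped, F skipped.
Slots: [1:B] [2:D] [3:E]
3 of 6 scheduled.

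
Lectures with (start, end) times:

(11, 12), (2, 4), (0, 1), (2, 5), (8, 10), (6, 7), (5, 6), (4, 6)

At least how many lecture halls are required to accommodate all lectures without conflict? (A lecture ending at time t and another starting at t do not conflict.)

The answer is the maximum number of intervals overlapping at any instant.
starts: [0, 2, 2, 4, 5, 6, 8, 11]
ends:   [1, 4, 5, 6, 6, 7, 10, 12]
s0→1 e1→0 s2→1 s2→2  — peak 2.

2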